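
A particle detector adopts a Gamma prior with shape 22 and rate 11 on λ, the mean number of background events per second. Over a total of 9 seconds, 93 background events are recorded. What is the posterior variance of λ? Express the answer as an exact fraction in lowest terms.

23/80

Total count 93 over total exposure 9 seconds.
Conjugate update: add total count to the shape and total exposure to the rate, giving Gamma(115, 20).
Posterior variance = α'/β'² = 115/400 = 23/80.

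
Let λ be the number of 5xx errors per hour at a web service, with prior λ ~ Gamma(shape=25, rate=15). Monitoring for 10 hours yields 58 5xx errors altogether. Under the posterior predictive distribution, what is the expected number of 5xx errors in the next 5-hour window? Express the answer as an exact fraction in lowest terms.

Total count 58 over total exposure 10 hours.
Posterior: α' = 25 + 58 = 83, β' = 15 + 10 = 25.
Predictive mean over a 5-hour window = T·E[λ|data] = 5·83/25 = 83/5.

83/5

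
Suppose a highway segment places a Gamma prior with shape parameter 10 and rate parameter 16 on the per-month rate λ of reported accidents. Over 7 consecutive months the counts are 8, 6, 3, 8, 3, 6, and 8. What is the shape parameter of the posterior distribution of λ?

52

Total count: 8 + 6 + 3 + 8 + 3 + 6 + 8 = 42.
Total exposure: 7 months.
Gamma(α, β) with Poisson data over total exposure Σt gives posterior Gamma(α+Σx, β+Σt) = Gamma(52, 23).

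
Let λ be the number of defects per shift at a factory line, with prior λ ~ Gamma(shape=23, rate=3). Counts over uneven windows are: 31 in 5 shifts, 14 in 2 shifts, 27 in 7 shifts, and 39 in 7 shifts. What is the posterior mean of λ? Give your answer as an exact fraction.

67/12

Total count: 31 + 14 + 27 + 39 = 111.
Total exposure: 5 + 2 + 7 + 7 = 21 shifts.
Posterior: α' = 23 + 111 = 134, β' = 3 + 21 = 24.
Posterior mean = α'/β' = 134/24 = 67/12.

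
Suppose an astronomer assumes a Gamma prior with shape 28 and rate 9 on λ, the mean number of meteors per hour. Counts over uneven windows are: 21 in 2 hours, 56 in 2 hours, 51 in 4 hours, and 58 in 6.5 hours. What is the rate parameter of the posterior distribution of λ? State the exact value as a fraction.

Total count: 21 + 56 + 51 + 58 = 186.
Total exposure: 2 + 2 + 4 + 6.5 = 14.5 hours.
Posterior: α' = 28 + 186 = 214, β' = 9 + 14.5 = 47/2.

47/2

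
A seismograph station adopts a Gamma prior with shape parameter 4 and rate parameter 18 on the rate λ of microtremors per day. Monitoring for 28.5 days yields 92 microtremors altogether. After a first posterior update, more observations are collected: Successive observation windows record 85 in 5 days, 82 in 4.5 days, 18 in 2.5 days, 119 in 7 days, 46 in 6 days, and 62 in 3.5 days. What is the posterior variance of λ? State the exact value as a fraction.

Total count 92 over total exposure 28.5 days.
After the first batch: Gamma(4 + 92, 18 + 28.5) = Gamma(96, 93/2).
Total count: 85 + 82 + 18 + 119 + 46 + 62 = 412.
Total exposure: 5 + 4.5 + 2.5 + 7 + 6 + 3.5 = 28.5 days.
After the second batch: Gamma(96 + 412, 93/2 + 28.5) = Gamma(508, 75).
Posterior variance = α'/β'² = 508/5625.

508/5625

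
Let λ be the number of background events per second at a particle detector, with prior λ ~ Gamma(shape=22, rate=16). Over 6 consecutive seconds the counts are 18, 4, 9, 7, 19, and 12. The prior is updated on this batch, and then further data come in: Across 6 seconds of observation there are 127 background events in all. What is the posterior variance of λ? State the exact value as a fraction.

109/392

Total count: 18 + 4 + 9 + 7 + 19 + 12 = 69.
Total exposure: 6 seconds.
After the first batch: Gamma(22 + 69, 16 + 6) = Gamma(91, 22).
Total count 127 over total exposure 6 seconds.
After the second batch: Gamma(91 + 127, 22 + 6) = Gamma(218, 28).
Posterior variance = α'/β'² = 218/784 = 109/392.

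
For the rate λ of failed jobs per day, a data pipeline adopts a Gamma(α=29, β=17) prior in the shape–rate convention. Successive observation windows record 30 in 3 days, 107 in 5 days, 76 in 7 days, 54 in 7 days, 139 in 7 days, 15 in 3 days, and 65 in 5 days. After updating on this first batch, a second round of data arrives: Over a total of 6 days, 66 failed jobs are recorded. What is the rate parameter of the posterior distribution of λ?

60

Total count: 30 + 107 + 76 + 54 + 139 + 15 + 65 = 486.
Total exposure: 3 + 5 + 7 + 7 + 7 + 3 + 5 = 37 days.
After the first batch: Gamma(29 + 486, 17 + 37) = Gamma(515, 54).
Total count 66 over total exposure 6 days.
After the second batch: Gamma(515 + 66, 54 + 6) = Gamma(581, 60).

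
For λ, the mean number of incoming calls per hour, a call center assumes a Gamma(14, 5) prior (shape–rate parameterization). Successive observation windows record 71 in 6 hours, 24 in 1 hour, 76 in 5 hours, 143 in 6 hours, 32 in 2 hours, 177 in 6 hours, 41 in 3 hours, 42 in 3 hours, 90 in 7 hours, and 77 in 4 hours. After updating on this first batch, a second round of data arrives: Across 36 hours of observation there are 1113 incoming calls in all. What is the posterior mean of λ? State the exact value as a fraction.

475/21

Total count: 71 + 24 + 76 + 143 + 32 + 177 + 41 + 42 + 90 + 77 = 773.
Total exposure: 6 + 1 + 5 + 6 + 2 + 6 + 3 + 3 + 7 + 4 = 43 hours.
After the first batch: Gamma(14 + 773, 5 + 43) = Gamma(787, 48).
Total count 1113 over total exposure 36 hours.
After the second batch: Gamma(787 + 1113, 48 + 36) = Gamma(1900, 84).
Posterior mean = α'/β' = 1900/84 = 475/21.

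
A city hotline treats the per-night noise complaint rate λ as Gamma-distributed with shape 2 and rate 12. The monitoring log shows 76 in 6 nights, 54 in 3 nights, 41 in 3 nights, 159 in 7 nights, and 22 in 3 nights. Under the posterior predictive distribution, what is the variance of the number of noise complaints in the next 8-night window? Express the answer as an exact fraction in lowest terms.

29736/289

Total count: 76 + 54 + 41 + 159 + 22 = 352.
Total exposure: 6 + 3 + 3 + 7 + 3 = 22 nights.
Posterior: α' = 2 + 352 = 354, β' = 12 + 22 = 34.
The posterior predictive for a window of length T is Negative Binomial with variance T·α'·(β'+T)/β'² = 8·354·42/1156 = 29736/289.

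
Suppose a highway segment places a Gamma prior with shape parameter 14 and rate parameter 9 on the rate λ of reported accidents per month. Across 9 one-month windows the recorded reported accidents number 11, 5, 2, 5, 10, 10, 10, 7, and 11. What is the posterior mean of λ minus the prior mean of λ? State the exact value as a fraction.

19/6

Total count: 11 + 5 + 2 + 5 + 10 + 10 + 10 + 7 + 11 = 71.
Total exposure: 9 months.
Conjugate update: add total count to the shape and total exposure to the rate, giving Gamma(85, 18).
Posterior mean = 85/18 = 85/18; prior mean = 14/9 = 14/9. Difference = 85/18 − 14/9 = 19/6.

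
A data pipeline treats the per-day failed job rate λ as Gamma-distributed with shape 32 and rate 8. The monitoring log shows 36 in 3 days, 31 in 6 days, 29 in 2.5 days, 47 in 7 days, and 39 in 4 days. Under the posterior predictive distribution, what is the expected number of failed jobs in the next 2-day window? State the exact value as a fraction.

856/61

Total count: 36 + 31 + 29 + 47 + 39 = 182.
Total exposure: 3 + 6 + 2.5 + 7 + 4 = 22.5 days.
Gamma(α, β) with Poisson data over total exposure Σt gives posterior Gamma(α+Σx, β+Σt) = Gamma(214, 61/2).
Predictive mean over a 2-day window = T·E[λ|data] = 2·214/(61/2) = 856/61.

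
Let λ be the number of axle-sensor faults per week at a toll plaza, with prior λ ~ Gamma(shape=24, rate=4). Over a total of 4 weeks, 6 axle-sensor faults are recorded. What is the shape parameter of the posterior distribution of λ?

Total count 6 over total exposure 4 weeks.
Posterior: α' = 24 + 6 = 30, β' = 4 + 4 = 8.

30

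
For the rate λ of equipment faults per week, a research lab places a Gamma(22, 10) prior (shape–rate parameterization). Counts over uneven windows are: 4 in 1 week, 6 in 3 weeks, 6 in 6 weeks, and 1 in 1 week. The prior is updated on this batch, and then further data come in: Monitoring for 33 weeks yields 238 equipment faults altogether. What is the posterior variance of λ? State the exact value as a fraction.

Total count: 4 + 6 + 6 + 1 = 17.
Total exposure: 1 + 3 + 6 + 1 = 11 weeks.
After the first batch: Gamma(22 + 17, 10 + 11) = Gamma(39, 21).
Total count 238 over total exposure 33 weeks.
After the second batch: Gamma(39 + 238, 21 + 33) = Gamma(277, 54).
Posterior variance = α'/β'² = 277/2916.

277/2916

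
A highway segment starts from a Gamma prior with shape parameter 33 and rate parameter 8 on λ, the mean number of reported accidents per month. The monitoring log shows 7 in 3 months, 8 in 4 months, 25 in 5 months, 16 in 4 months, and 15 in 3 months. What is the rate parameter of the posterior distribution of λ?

27

Total count: 7 + 8 + 25 + 16 + 15 = 71.
Total exposure: 3 + 4 + 5 + 4 + 3 = 19 months.
Gamma(α, β) with Poisson data over total exposure Σt gives posterior Gamma(α+Σx, β+Σt) = Gamma(104, 27).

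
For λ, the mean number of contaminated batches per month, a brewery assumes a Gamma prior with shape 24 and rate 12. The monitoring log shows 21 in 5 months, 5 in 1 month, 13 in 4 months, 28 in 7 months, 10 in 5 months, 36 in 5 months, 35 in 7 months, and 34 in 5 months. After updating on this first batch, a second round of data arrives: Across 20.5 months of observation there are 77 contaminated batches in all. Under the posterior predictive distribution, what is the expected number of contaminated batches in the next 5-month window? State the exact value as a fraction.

2830/143

Total count: 21 + 5 + 13 + 28 + 10 + 36 + 35 + 34 = 182.
Total exposure: 5 + 1 + 4 + 7 + 5 + 5 + 7 + 5 = 39 months.
After the first batch: Gamma(24 + 182, 12 + 39) = Gamma(206, 51).
Total count 77 over total exposure 20.5 months.
After the second batch: Gamma(206 + 77, 51 + 20.5) = Gamma(283, 143/2).
Predictive mean over a 5-month window = T·E[λ|data] = 5·283/(143/2) = 2830/143.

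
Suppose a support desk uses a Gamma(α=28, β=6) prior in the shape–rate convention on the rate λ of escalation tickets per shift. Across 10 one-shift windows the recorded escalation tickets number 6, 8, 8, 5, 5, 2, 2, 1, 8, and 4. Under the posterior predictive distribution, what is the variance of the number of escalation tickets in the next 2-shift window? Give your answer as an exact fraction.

Total count: 6 + 8 + 8 + 5 + 5 + 2 + 2 + 1 + 8 + 4 = 49.
Total exposure: 10 shifts.
Conjugate update: add total count to the shape and total exposure to the rate, giving Gamma(77, 16).
The posterior predictive for a window of length T is Negative Binomial with variance T·α'·(β'+T)/β'² = 2·77·18/256 = 693/64.

693/64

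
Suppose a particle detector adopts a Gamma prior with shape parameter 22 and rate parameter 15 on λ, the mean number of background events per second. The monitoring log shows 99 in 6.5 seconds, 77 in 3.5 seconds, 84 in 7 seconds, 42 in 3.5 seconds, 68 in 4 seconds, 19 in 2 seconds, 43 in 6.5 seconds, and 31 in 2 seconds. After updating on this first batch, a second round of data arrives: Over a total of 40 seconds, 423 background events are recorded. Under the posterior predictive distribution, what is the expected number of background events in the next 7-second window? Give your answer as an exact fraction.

Total count: 99 + 77 + 84 + 42 + 68 + 19 + 43 + 31 = 463.
Total exposure: 6.5 + 3.5 + 7 + 3.5 + 4 + 2 + 6.5 + 2 = 35 seconds.
After the first batch: Gamma(22 + 463, 15 + 35) = Gamma(485, 50).
Total count 423 over total exposure 40 seconds.
After the second batch: Gamma(485 + 423, 50 + 40) = Gamma(908, 90).
Predictive mean over a 7-second window = T·E[λ|data] = 7·908/90 = 3178/45.

3178/45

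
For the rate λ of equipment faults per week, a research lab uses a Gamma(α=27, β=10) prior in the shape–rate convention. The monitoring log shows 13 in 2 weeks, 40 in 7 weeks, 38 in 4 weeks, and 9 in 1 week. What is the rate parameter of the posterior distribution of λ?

Total count: 13 + 40 + 38 + 9 = 100.
Total exposure: 2 + 7 + 4 + 1 = 14 weeks.
Posterior: α' = 27 + 100 = 127, β' = 10 + 14 = 24.

24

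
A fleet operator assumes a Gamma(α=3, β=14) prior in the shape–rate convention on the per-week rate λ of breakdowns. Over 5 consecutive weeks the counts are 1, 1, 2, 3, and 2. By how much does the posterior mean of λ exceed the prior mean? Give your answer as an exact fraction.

111/266

Total count: 1 + 1 + 2 + 3 + 2 = 9.
Total exposure: 5 weeks.
Conjugate update: add total count to the shape and total exposure to the rate, giving Gamma(12, 19).
Posterior mean = 12/19 = 12/19; prior mean = 3/14 = 3/14. Difference = 12/19 − 3/14 = 111/266.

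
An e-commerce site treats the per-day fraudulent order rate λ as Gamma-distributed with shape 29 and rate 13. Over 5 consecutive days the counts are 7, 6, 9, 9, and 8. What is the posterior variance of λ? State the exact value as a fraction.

17/81

Total count: 7 + 6 + 9 + 9 + 8 = 39.
Total exposure: 5 days.
Gamma(α, β) with Poisson data over total exposure Σt gives posterior Gamma(α+Σx, β+Σt) = Gamma(68, 18).
Posterior variance = α'/β'² = 68/324 = 17/81.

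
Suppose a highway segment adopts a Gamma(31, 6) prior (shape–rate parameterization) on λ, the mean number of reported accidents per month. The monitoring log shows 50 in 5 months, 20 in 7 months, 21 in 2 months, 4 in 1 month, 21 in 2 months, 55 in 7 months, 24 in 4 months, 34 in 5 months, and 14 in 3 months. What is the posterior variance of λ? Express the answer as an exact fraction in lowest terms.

137/882

Total count: 50 + 20 + 21 + 4 + 21 + 55 + 24 + 34 + 14 = 243.
Total exposure: 5 + 7 + 2 + 1 + 2 + 7 + 4 + 5 + 3 = 36 months.
Posterior: α' = 31 + 243 = 274, β' = 6 + 36 = 42.
Posterior variance = α'/β'² = 274/1764 = 137/882.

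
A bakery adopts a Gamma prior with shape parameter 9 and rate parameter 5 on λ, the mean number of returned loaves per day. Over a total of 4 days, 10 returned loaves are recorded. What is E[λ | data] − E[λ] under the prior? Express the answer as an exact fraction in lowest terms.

14/45

Total count 10 over total exposure 4 days.
By Gamma–Poisson conjugacy, the posterior is Gamma(α + Σx, β + Σt) = Gamma(9 + 10, 5 + 4) = Gamma(19, 9).
Posterior mean = 19/9 = 19/9; prior mean = 9/5 = 9/5. Difference = 19/9 − 9/5 = 14/45.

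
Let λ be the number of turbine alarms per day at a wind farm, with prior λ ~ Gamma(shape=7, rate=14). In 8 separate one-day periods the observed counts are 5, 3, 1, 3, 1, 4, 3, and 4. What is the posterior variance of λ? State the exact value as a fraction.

Total count: 5 + 3 + 1 + 3 + 1 + 4 + 3 + 4 = 24.
Total exposure: 8 days.
Gamma(α, β) with Poisson data over total exposure Σt gives posterior Gamma(α+Σx, β+Σt) = Gamma(31, 22).
Posterior variance = α'/β'² = 31/484.

31/484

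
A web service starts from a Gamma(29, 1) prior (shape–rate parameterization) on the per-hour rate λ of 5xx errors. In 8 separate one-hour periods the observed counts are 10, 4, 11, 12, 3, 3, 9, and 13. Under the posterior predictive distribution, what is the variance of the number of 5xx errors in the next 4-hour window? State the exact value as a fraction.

Total count: 10 + 4 + 11 + 12 + 3 + 3 + 9 + 13 = 65.
Total exposure: 8 hours.
Posterior: α' = 29 + 65 = 94, β' = 1 + 8 = 9.
The posterior predictive for a window of length T is Negative Binomial with variance T·α'·(β'+T)/β'² = 4·94·13/81 = 4888/81.

4888/81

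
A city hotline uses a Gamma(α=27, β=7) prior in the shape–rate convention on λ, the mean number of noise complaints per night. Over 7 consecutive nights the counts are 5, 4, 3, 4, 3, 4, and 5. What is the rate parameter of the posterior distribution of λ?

Total count: 5 + 4 + 3 + 4 + 3 + 4 + 5 = 28.
Total exposure: 7 nights.
Gamma(α, β) with Poisson data over total exposure Σt gives posterior Gamma(α+Σx, β+Σt) = Gamma(55, 14).

14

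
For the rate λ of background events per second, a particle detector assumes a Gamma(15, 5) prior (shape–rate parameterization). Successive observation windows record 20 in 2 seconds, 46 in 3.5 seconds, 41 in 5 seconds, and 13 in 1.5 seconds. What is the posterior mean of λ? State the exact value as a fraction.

Total count: 20 + 46 + 41 + 13 = 120.
Total exposure: 2 + 3.5 + 5 + 1.5 = 12 seconds.
Posterior: α' = 15 + 120 = 135, β' = 5 + 12 = 17.
Posterior mean = α'/β' = 135/17.

135/17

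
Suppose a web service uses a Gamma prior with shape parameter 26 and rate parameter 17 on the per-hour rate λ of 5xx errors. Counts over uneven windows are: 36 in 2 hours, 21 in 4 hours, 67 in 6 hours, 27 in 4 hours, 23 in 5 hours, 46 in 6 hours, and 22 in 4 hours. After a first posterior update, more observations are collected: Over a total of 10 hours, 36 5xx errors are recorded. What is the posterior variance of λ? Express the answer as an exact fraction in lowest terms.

76/841

Total count: 36 + 21 + 67 + 27 + 23 + 46 + 22 = 242.
Total exposure: 2 + 4 + 6 + 4 + 5 + 6 + 4 = 31 hours.
After the first batch: Gamma(26 + 242, 17 + 31) = Gamma(268, 48).
Total count 36 over total exposure 10 hours.
After the second batch: Gamma(268 + 36, 48 + 10) = Gamma(304, 58).
Posterior variance = α'/β'² = 304/3364 = 76/841.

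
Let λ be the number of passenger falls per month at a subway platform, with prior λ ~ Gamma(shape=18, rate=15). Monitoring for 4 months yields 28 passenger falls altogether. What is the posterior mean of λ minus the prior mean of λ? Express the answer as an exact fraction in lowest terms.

Total count 28 over total exposure 4 months.
Gamma(α, β) with Poisson data over total exposure Σt gives posterior Gamma(α+Σx, β+Σt) = Gamma(46, 19).
Posterior mean = 46/19 = 46/19; prior mean = 18/15 = 6/5. Difference = 46/19 − 6/5 = 116/95.

116/95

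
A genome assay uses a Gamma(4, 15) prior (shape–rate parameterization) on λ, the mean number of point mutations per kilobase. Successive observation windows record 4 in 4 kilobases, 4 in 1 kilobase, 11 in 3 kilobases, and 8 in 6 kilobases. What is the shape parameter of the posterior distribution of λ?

31

Total count: 4 + 4 + 11 + 8 = 27.
Total exposure: 4 + 1 + 3 + 6 = 14 kilobases.
By Gamma–Poisson conjugacy, the posterior is Gamma(α + Σx, β + Σt) = Gamma(4 + 27, 15 + 14) = Gamma(31, 29).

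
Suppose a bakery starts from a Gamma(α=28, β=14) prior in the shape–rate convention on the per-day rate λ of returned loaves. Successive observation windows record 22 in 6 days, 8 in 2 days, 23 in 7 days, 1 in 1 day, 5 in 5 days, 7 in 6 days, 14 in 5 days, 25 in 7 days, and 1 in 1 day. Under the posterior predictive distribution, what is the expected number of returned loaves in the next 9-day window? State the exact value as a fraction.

67/3

Total count: 22 + 8 + 23 + 1 + 5 + 7 + 14 + 25 + 1 = 106.
Total exposure: 6 + 2 + 7 + 1 + 5 + 6 + 5 + 7 + 1 = 40 days.
The Gamma prior is conjugate for the Poisson rate, so λ | data ~ Gamma(28+106, 14+40) = Gamma(134, 54).
Predictive mean over a 9-day window = T·E[λ|data] = 9·134/54 = 67/3.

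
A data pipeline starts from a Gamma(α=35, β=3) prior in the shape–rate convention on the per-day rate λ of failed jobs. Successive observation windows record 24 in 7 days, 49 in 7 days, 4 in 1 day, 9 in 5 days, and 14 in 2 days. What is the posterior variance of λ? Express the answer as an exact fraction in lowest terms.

Total count: 24 + 49 + 4 + 9 + 14 = 100.
Total exposure: 7 + 7 + 1 + 5 + 2 = 22 days.
Gamma(α, β) with Poisson data over total exposure Σt gives posterior Gamma(α+Σx, β+Σt) = Gamma(135, 25).
Posterior variance = α'/β'² = 135/625 = 27/125.

27/125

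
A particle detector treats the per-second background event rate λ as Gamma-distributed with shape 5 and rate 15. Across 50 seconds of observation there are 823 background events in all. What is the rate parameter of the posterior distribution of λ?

65

Total count 823 over total exposure 50 seconds.
Conjugate update: add total count to the shape and total exposure to the rate, giving Gamma(828, 65).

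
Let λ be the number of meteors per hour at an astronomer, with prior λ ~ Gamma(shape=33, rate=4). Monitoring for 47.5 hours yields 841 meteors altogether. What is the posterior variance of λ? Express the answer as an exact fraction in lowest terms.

Total count 841 over total exposure 47.5 hours.
By Gamma–Poisson conjugacy, the posterior is Gamma(α + Σx, β + Σt) = Gamma(33 + 841, 4 + 47.5) = Gamma(874, 103/2).
Posterior variance = α'/β'² = 874/(10609/4) = 3496/10609.

3496/10609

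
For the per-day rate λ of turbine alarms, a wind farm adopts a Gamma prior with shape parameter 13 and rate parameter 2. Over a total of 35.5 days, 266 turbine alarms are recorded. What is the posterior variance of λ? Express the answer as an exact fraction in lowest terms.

124/625

Total count 266 over total exposure 35.5 days.
Gamma(α, β) with Poisson data over total exposure Σt gives posterior Gamma(α+Σx, β+Σt) = Gamma(279, 75/2).
Posterior variance = α'/β'² = 279/(5625/4) = 124/625.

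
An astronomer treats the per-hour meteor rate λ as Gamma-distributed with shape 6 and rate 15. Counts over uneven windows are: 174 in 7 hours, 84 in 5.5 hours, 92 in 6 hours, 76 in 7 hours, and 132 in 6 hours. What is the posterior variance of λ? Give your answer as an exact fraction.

Total count: 174 + 84 + 92 + 76 + 132 = 558.
Total exposure: 7 + 5.5 + 6 + 7 + 6 = 31.5 hours.
Gamma(α, β) with Poisson data over total exposure Σt gives posterior Gamma(α+Σx, β+Σt) = Gamma(564, 93/2).
Posterior variance = α'/β'² = 564/(8649/4) = 752/2883.

752/2883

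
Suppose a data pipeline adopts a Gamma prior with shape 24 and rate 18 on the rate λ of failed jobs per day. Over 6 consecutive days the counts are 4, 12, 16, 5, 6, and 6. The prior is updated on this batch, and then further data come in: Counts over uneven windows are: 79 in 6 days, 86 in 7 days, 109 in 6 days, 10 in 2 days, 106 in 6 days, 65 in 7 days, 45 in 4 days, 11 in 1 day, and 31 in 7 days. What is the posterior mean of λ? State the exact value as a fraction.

123/14

Total count: 4 + 12 + 16 + 5 + 6 + 6 = 49.
Total exposure: 6 days.
After the first batch: Gamma(24 + 49, 18 + 6) = Gamma(73, 24).
Total count: 79 + 86 + 109 + 10 + 106 + 65 + 45 + 11 + 31 = 542.
Total exposure: 6 + 7 + 6 + 2 + 6 + 7 + 4 + 1 + 7 = 46 days.
After the second batch: Gamma(73 + 542, 24 + 46) = Gamma(615, 70).
Posterior mean = α'/β' = 615/70 = 123/14.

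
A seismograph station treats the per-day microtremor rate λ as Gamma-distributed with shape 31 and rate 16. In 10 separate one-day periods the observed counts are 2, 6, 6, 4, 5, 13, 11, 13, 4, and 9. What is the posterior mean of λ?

4

Total count: 2 + 6 + 6 + 4 + 5 + 13 + 11 + 13 + 4 + 9 = 73.
Total exposure: 10 days.
Conjugate update: add total count to the shape and total exposure to the rate, giving Gamma(104, 26).
Posterior mean = α'/β' = 104/26 = 4.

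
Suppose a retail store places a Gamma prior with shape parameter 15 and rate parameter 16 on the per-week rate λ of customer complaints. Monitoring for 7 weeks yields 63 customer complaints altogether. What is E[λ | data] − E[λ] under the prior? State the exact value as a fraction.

Total count 63 over total exposure 7 weeks.
Gamma(α, β) with Poisson data over total exposure Σt gives posterior Gamma(α+Σx, β+Σt) = Gamma(78, 23).
Posterior mean = 78/23 = 78/23; prior mean = 15/16 = 15/16. Difference = 78/23 − 15/16 = 903/368.

903/368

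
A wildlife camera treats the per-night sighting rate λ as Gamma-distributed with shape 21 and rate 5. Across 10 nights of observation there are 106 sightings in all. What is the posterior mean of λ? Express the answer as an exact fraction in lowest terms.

127/15

Total count 106 over total exposure 10 nights.
Posterior: α' = 21 + 106 = 127, β' = 5 + 10 = 15.
Posterior mean = α'/β' = 127/15.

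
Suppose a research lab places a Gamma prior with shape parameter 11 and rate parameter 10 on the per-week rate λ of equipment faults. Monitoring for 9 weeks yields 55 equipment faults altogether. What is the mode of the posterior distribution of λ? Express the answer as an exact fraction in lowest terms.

Total count 55 over total exposure 9 weeks.
Gamma(α, β) with Poisson data over total exposure Σt gives posterior Gamma(α+Σx, β+Σt) = Gamma(66, 19).
Posterior mode = (α'−1)/β' = 65/19.

65/19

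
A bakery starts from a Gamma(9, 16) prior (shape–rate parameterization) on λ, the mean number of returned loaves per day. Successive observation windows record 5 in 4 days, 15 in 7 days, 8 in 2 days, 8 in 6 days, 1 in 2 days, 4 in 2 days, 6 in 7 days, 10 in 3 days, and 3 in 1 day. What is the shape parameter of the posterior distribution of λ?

69

Total count: 5 + 15 + 8 + 8 + 1 + 4 + 6 + 10 + 3 = 60.
Total exposure: 4 + 7 + 2 + 6 + 2 + 2 + 7 + 3 + 1 = 34 days.
The Gamma prior is conjugate for the Poisson rate, so λ | data ~ Gamma(9+60, 16+34) = Gamma(69, 50).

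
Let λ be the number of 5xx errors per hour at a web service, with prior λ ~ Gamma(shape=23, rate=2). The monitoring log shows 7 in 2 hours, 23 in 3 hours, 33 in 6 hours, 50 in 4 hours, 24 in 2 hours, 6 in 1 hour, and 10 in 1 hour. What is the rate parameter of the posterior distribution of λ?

Total count: 7 + 23 + 33 + 50 + 24 + 6 + 10 = 153.
Total exposure: 2 + 3 + 6 + 4 + 2 + 1 + 1 = 19 hours.
Posterior: α' = 23 + 153 = 176, β' = 2 + 19 = 21.

21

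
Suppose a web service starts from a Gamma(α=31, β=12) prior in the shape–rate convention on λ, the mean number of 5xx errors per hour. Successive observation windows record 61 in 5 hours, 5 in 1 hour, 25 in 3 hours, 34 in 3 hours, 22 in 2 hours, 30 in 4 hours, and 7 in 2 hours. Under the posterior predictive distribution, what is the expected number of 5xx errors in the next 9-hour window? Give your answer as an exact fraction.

1935/32

Total count: 61 + 5 + 25 + 34 + 22 + 30 + 7 = 184.
Total exposure: 5 + 1 + 3 + 3 + 2 + 4 + 2 = 20 hours.
By Gamma–Poisson conjugacy, the posterior is Gamma(α + Σx, β + Σt) = Gamma(31 + 184, 12 + 20) = Gamma(215, 32).
Predictive mean over a 9-hour window = T·E[λ|data] = 9·215/32 = 1935/32.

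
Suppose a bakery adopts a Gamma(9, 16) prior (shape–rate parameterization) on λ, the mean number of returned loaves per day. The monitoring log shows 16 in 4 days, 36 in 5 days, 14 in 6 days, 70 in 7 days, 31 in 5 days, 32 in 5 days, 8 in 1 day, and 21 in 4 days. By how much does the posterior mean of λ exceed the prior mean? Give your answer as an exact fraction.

Total count: 16 + 36 + 14 + 70 + 31 + 32 + 8 + 21 = 228.
Total exposure: 4 + 5 + 6 + 7 + 5 + 5 + 1 + 4 = 37 days.
By Gamma–Poisson conjugacy, the posterior is Gamma(α + Σx, β + Σt) = Gamma(9 + 228, 16 + 37) = Gamma(237, 53).
Posterior mean = 237/53 = 237/53; prior mean = 9/16 = 9/16. Difference = 237/53 − 9/16 = 3315/848.

3315/848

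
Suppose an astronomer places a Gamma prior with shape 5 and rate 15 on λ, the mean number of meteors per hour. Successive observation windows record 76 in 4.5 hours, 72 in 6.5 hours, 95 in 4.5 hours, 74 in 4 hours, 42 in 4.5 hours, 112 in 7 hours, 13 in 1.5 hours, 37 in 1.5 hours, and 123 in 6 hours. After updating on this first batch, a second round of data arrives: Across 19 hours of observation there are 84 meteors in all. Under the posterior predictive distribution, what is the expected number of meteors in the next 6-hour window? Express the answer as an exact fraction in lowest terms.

Total count: 76 + 72 + 95 + 74 + 42 + 112 + 13 + 37 + 123 = 644.
Total exposure: 4.5 + 6.5 + 4.5 + 4 + 4.5 + 7 + 1.5 + 1.5 + 6 = 40 hours.
After the first batch: Gamma(5 + 644, 15 + 40) = Gamma(649, 55).
Total count 84 over total exposure 19 hours.
After the second batch: Gamma(649 + 84, 55 + 19) = Gamma(733, 74).
Predictive mean over a 6-hour window = T·E[λ|data] = 6·733/74 = 2199/37.

2199/37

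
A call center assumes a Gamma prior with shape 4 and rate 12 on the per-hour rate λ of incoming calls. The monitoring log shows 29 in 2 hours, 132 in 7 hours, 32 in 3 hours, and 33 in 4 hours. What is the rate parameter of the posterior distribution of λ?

28

Total count: 29 + 132 + 32 + 33 = 226.
Total exposure: 2 + 7 + 3 + 4 = 16 hours.
Gamma(α, β) with Poisson data over total exposure Σt gives posterior Gamma(α+Σx, β+Σt) = Gamma(230, 28).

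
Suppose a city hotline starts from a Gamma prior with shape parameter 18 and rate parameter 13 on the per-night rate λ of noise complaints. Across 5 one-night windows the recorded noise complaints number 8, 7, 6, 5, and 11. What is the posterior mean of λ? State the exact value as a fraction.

Total count: 8 + 7 + 6 + 5 + 11 = 37.
Total exposure: 5 nights.
The Gamma prior is conjugate for the Poisson rate, so λ | data ~ Gamma(18+37, 13+5) = Gamma(55, 18).
Posterior mean = α'/β' = 55/18.

55/18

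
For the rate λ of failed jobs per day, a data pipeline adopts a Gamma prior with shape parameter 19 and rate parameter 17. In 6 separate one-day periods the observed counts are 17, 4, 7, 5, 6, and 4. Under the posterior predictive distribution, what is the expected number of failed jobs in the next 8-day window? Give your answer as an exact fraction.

496/23

Total count: 17 + 4 + 7 + 5 + 6 + 4 = 43.
Total exposure: 6 days.
Gamma(α, β) with Poisson data over total exposure Σt gives posterior Gamma(α+Σx, β+Σt) = Gamma(62, 23).
Predictive mean over an 8-day window = T·E[λ|data] = 8·62/23 = 496/23.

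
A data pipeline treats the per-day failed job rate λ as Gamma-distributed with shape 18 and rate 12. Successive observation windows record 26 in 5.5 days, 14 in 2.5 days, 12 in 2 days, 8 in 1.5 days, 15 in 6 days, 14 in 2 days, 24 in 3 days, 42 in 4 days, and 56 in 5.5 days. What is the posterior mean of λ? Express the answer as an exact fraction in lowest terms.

Total count: 26 + 14 + 12 + 8 + 15 + 14 + 24 + 42 + 56 = 211.
Total exposure: 5.5 + 2.5 + 2 + 1.5 + 6 + 2 + 3 + 4 + 5.5 = 32 days.
Gamma(α, β) with Poisson data over total exposure Σt gives posterior Gamma(α+Σx, β+Σt) = Gamma(229, 44).
Posterior mean = α'/β' = 229/44.

229/44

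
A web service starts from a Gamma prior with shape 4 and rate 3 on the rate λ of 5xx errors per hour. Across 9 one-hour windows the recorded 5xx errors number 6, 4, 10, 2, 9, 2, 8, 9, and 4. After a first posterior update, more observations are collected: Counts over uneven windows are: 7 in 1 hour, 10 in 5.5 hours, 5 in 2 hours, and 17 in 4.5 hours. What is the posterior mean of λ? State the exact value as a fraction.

97/25

Total count: 6 + 4 + 10 + 2 + 9 + 2 + 8 + 9 + 4 = 54.
Total exposure: 9 hours.
After the first batch: Gamma(4 + 54, 3 + 9) = Gamma(58, 12).
Total count: 7 + 10 + 5 + 17 = 39.
Total exposure: 1 + 5.5 + 2 + 4.5 = 13 hours.
After the second batch: Gamma(58 + 39, 12 + 13) = Gamma(97, 25).
Posterior mean = α'/β' = 97/25.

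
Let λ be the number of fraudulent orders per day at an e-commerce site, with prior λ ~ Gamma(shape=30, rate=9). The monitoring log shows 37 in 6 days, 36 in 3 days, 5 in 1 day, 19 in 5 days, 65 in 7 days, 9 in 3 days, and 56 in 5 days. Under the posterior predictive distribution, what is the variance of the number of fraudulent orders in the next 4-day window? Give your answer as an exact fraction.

Total count: 37 + 36 + 5 + 19 + 65 + 9 + 56 = 227.
Total exposure: 6 + 3 + 1 + 5 + 7 + 3 + 5 = 30 days.
Posterior: α' = 30 + 227 = 257, β' = 9 + 30 = 39.
The posterior predictive for a window of length T is Negative Binomial with variance T·α'·(β'+T)/β'² = 4·257·43/1521 = 44204/1521.

44204/1521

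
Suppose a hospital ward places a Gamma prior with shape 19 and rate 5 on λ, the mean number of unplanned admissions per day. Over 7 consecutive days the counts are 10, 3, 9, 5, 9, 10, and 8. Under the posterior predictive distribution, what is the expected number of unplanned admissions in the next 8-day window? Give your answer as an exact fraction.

Total count: 10 + 3 + 9 + 5 + 9 + 10 + 8 = 54.
Total exposure: 7 days.
By Gamma–Poisson conjugacy, the posterior is Gamma(α + Σx, β + Σt) = Gamma(19 + 54, 5 + 7) = Gamma(73, 12).
Predictive mean over an 8-day window = T·E[λ|data] = 8·73/12 = 146/3.

146/3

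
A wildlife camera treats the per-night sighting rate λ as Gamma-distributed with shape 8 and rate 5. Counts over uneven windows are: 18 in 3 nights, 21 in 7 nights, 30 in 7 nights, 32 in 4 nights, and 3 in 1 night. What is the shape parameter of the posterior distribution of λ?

Total count: 18 + 21 + 30 + 32 + 3 = 104.
Total exposure: 3 + 7 + 7 + 4 + 1 = 22 nights.
The Gamma prior is conjugate for the Poisson rate, so λ | data ~ Gamma(8+104, 5+22) = Gamma(112, 27).

112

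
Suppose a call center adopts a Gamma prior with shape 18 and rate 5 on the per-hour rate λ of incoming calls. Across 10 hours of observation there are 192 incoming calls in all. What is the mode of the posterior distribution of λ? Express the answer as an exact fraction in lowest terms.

209/15

Total count 192 over total exposure 10 hours.
The Gamma prior is conjugate for the Poisson rate, so λ | data ~ Gamma(18+192, 5+10) = Gamma(210, 15).
Posterior mode = (α'−1)/β' = 209/15.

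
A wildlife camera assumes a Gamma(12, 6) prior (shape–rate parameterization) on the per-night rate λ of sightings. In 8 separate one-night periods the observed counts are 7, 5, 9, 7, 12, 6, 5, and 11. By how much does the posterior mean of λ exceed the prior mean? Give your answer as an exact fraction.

Total count: 7 + 5 + 9 + 7 + 12 + 6 + 5 + 11 = 62.
Total exposure: 8 nights.
Posterior: α' = 12 + 62 = 74, β' = 6 + 8 = 14.
Posterior mean = 74/14 = 37/7; prior mean = 12/6 = 2. Difference = 37/7 − 2 = 23/7.

23/7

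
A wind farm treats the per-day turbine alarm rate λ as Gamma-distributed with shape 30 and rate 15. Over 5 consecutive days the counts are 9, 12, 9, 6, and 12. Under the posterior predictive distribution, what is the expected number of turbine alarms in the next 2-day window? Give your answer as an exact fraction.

39/5

Total count: 9 + 12 + 9 + 6 + 12 = 48.
Total exposure: 5 days.
Conjugate update: add total count to the shape and total exposure to the rate, giving Gamma(78, 20).
Predictive mean over a 2-day window = T·E[λ|data] = 2·78/20 = 39/5.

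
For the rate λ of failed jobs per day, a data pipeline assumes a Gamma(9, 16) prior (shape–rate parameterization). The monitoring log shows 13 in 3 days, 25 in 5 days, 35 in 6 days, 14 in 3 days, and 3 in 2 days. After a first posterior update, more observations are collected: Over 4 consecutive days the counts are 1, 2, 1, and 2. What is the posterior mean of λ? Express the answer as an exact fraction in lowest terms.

35/13

Total count: 13 + 25 + 35 + 14 + 3 = 90.
Total exposure: 3 + 5 + 6 + 3 + 2 = 19 days.
After the first batch: Gamma(9 + 90, 16 + 19) = Gamma(99, 35).
Total count: 1 + 2 + 1 + 2 = 6.
Total exposure: 4 days.
After the second batch: Gamma(99 + 6, 35 + 4) = Gamma(105, 39).
Posterior mean = α'/β' = 105/39 = 35/13.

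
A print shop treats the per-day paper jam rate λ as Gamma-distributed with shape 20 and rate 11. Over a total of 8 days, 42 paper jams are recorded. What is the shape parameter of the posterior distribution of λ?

Total count 42 over total exposure 8 days.
Posterior: α' = 20 + 42 = 62, β' = 11 + 8 = 19.

62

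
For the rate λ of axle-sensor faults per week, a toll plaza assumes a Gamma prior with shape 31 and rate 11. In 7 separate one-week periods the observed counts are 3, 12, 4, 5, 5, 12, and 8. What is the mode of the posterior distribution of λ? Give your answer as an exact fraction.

79/18

Total count: 3 + 12 + 4 + 5 + 5 + 12 + 8 = 49.
Total exposure: 7 weeks.
Posterior: α' = 31 + 49 = 80, β' = 11 + 7 = 18.
Posterior mode = (α'−1)/β' = 79/18.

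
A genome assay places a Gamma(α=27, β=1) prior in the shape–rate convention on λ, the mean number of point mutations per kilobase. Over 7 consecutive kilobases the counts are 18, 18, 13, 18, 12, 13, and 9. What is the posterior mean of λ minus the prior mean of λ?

-11

Total count: 18 + 18 + 13 + 18 + 12 + 13 + 9 = 101.
Total exposure: 7 kilobases.
The Gamma prior is conjugate for the Poisson rate, so λ | data ~ Gamma(27+101, 1+7) = Gamma(128, 8).
Posterior mean = 128/8 = 16; prior mean = 27/1 = 27. Difference = 16 − 27 = -11.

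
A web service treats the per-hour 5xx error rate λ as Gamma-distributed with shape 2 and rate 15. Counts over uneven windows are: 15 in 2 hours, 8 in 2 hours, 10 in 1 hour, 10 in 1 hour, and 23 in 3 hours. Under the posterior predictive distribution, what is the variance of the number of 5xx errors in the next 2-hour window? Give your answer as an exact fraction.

Total count: 15 + 8 + 10 + 10 + 23 = 66.
Total exposure: 2 + 2 + 1 + 1 + 3 = 9 hours.
The Gamma prior is conjugate for the Poisson rate, so λ | data ~ Gamma(2+66, 15+9) = Gamma(68, 24).
The posterior predictive for a window of length T is Negative Binomial with variance T·α'·(β'+T)/β'² = 2·68·26/576 = 221/36.

221/36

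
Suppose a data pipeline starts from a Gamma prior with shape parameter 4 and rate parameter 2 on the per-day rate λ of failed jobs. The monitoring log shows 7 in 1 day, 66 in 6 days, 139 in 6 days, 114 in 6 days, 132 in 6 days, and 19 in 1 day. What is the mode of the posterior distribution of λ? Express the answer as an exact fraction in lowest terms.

120/7

Total count: 7 + 66 + 139 + 114 + 132 + 19 = 477.
Total exposure: 1 + 6 + 6 + 6 + 6 + 1 = 26 days.
By Gamma–Poisson conjugacy, the posterior is Gamma(α + Σx, β + Σt) = Gamma(4 + 477, 2 + 26) = Gamma(481, 28).
Posterior mode = (α'−1)/β' = 480/28 = 120/7.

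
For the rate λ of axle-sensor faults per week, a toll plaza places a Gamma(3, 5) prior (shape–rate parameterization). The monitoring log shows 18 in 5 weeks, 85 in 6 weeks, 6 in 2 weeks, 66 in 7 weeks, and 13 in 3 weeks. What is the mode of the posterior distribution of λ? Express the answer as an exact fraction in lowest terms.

Total count: 18 + 85 + 6 + 66 + 13 = 188.
Total exposure: 5 + 6 + 2 + 7 + 3 = 23 weeks.
Gamma(α, β) with Poisson data over total exposure Σt gives posterior Gamma(α+Σx, β+Σt) = Gamma(191, 28).
Posterior mode = (α'−1)/β' = 190/28 = 95/14.

95/14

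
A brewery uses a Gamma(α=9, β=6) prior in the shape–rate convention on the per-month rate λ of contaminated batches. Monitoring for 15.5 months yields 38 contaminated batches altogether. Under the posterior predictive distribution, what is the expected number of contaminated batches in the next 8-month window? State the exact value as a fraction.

752/43

Total count 38 over total exposure 15.5 months.
Conjugate update: add total count to the shape and total exposure to the rate, giving Gamma(47, 43/2).
Predictive mean over an 8-month window = T·E[λ|data] = 8·47/(43/2) = 752/43.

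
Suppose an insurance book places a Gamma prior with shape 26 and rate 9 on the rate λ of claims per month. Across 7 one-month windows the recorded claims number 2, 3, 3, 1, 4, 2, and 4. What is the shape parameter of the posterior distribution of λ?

45

Total count: 2 + 3 + 3 + 1 + 4 + 2 + 4 = 19.
Total exposure: 7 months.
Conjugate update: add total count to the shape and total exposure to the rate, giving Gamma(45, 16).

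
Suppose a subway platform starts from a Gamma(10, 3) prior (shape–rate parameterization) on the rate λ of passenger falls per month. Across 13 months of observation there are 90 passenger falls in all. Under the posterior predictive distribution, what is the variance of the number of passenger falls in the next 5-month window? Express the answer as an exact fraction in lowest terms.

Total count 90 over total exposure 13 months.
By Gamma–Poisson conjugacy, the posterior is Gamma(α + Σx, β + Σt) = Gamma(10 + 90, 3 + 13) = Gamma(100, 16).
The posterior predictive for a window of length T is Negative Binomial with variance T·α'·(β'+T)/β'² = 5·100·21/256 = 2625/64.

2625/64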